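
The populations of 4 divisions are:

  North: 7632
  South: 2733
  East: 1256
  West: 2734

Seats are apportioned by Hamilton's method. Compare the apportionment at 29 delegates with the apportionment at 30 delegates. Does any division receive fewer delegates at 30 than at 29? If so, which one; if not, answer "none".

East

At 29 seats: North 15, South 5, East 3, West 6.
At 30 seats: North 16, South 6, East 2, West 6.
East drops from 3 to 2.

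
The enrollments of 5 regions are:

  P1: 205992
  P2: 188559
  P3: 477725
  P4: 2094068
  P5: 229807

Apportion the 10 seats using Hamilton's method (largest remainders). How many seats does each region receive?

P1: 1; P2: 1; P3: 1; P4: 6; P5: 1

Total 3196151; standard divisor 3196151/10 ≈ 319615.1.
Standard quotas: P1 0.6445, P2 0.5900, P3 1.4947, P4 6.5518, P5 0.7190.
Lower quotas: P1 0, P2 0, P3 1, P4 6, P5 0 (sum 7, leaving 3 seats).
Remainders in descending order: P5 0.7190, P1 0.6445, P2 0.5900, P4 0.5518, P3 0.4947.
Largest remainders: P5, P1, P2 receive the extra seats.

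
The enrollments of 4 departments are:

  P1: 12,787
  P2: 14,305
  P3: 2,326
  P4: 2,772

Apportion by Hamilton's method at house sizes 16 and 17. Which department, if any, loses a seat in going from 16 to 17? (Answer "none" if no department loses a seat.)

At 16 seats: P1 6, P2 7, P3 1, P4 2.
At 17 seats: P1 7, P2 8, P3 1, P4 1.
P4 drops from 2 to 1.

P4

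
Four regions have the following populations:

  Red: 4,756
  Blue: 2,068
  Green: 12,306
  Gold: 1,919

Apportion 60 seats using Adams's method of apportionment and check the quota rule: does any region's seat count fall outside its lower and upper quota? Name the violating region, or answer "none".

Green

Standard quotas: Red 13.557, Blue 5.895, Green 35.078, Gold 5.470.
Adams allocation: Red 14, Blue 6, Green 34, Gold 6.
Green has quota 35.078 (lower 35, upper 36) but receives 34 — outside the quota interval.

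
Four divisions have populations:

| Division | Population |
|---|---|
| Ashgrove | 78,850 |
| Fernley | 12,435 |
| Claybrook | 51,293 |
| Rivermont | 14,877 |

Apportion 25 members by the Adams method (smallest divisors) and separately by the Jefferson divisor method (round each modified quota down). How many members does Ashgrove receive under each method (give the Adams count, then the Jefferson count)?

Adams: Ashgrove 12, Fernley 2, Claybrook 8, Rivermont 3.
Jefferson: Ashgrove 13, Fernley 2, Claybrook 8, Rivermont 2.
Ashgrove gets 12 under Adams and 13 under Jefferson.

12 and 13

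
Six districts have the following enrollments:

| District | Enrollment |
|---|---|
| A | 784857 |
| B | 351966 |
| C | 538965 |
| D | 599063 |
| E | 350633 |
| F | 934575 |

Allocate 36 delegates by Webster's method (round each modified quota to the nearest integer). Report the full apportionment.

A 8, B 4, C 5, D 6, E 4, F 9

Standard divisor 3560059/36 ≈ 98890.528; standard quotas: A 7.937, B 3.559, C 5.450, D 6.058, E 3.546, F 9.451.
Rounding to the nearest integer gives A 8, B 4, C 5, D 6, E 4, F 9 — total 36, matching the house size, so no adjustment is needed.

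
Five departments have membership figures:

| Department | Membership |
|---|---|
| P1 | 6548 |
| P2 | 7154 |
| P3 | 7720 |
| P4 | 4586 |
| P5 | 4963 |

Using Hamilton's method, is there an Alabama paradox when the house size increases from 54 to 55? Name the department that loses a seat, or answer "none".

At 54 seats: P1 11, P2 13, P3 13, P4 8, P5 9.
At 55 seats: P1 11, P2 13, P3 14, P4 8, P5 9.
No department's allocation decreased.

none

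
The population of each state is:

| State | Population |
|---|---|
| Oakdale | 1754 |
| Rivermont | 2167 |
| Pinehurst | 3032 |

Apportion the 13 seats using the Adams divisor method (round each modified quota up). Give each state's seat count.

Standard divisor 6953/13 ≈ 534.846; standard quotas: Oakdale 3.279, Rivermont 4.052, Pinehurst 5.669.
Rounding up gives 4, 5, 6 = 15 seats, so the divisor must be adjusted.
With modified divisor 600: modified quotas Oakdale 2.923, Rivermont 3.612, Pinehurst 5.053.
Rounding up: Oakdale 3, Rivermont 4, Pinehurst 6 (total 13).

Oakdale=3, Rivermont=4, Pinehurst=6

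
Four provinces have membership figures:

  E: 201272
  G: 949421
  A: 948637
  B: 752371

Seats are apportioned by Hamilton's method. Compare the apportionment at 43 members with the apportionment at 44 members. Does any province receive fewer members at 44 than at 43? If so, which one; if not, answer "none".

B

At 43 seats: E 3, G 14, A 14, B 12.
At 44 seats: E 3, G 15, A 15, B 11.
B drops from 12 to 11.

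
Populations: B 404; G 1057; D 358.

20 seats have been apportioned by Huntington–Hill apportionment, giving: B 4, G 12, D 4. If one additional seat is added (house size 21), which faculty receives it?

B

Priority for the next seat is population ÷ (√(s·(s+1))).
Priorities: B 90.337, G 84.628, D 80.051.
Highest priority: B.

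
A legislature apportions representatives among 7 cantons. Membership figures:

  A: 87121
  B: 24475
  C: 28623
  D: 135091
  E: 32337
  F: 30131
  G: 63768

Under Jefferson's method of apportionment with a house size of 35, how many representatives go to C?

2

Standard divisor 401546/35 ≈ 11472.743; standard quotas: A 7.594, B 2.133, C 2.495, D 11.775, E 2.819, F 2.626, G 5.558.
Rounding down gives 7, 2, 2, 11, 2, 2, 5 = 31 seats, so the divisor must be adjusted.
With modified divisor 10500: modified quotas A 8.297, B 2.331, C 2.726, D 12.866, E 3.080, F 2.870, G 6.073.
Rounding down: A 8, B 2, C 2, D 12, E 3, F 2, G 6 (total 35).
C receives 2.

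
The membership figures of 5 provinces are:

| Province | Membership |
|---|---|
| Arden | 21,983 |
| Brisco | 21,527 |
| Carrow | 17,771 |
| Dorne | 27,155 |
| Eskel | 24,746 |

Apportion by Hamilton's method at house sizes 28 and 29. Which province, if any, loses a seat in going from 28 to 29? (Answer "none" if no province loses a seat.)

none

At 28 seats: Arden 6, Brisco 5, Carrow 4, Dorne 7, Eskel 6.
At 29 seats: Arden 6, Brisco 5, Carrow 5, Dorne 7, Eskel 6.
No province's allocation decreased.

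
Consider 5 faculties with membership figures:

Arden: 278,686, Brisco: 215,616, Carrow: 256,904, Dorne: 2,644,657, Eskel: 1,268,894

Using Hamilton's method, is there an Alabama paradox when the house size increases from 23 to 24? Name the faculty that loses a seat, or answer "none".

At 23 seats: Arden 2, Brisco 1, Carrow 1, Dorne 13, Eskel 6.
At 24 seats: Arden 1, Brisco 1, Carrow 1, Dorne 14, Eskel 7.
Arden drops from 2 to 1.

Arden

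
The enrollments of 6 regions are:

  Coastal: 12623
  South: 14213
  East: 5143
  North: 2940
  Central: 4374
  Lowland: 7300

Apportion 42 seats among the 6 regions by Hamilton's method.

Standard divisor: 46593 ÷ 42 ≈ 1109.357.
Standard quotas: Coastal 11.3787, South 12.8119, East 4.6360, North 2.6502, Central 3.9428, Lowland 6.5804.
Lower quotas: Coastal 11, South 12, East 4, North 2, Central 3, Lowland 6 (sum 38, leaving 4 seats).
Remainders in descending order: Central 0.9428, South 0.8119, North 0.6502, East 0.6360, Lowland 0.5804, Coastal 0.3787.
Largest remainders: Central, South, North, East receive the extra seats.

Coastal: 11, South: 13, East: 5, North: 3, Central: 4, Lowland: 6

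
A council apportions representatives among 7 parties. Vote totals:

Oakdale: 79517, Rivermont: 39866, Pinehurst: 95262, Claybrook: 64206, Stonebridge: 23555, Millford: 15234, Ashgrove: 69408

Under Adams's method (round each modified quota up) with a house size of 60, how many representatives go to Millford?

Standard divisor 387048/60 ≈ 6450.8; standard quotas: Oakdale 12.327, Rivermont 6.180, Pinehurst 14.767, Claybrook 9.953, Stonebridge 3.651, Millford 2.362, Ashgrove 10.760.
Rounding up gives 13, 7, 15, 10, 4, 3, 11 = 63 seats, so the divisor must be adjusted.
With modified divisor 6900: modified quotas Oakdale 11.524, Rivermont 5.778, Pinehurst 13.806, Claybrook 9.305, Stonebridge 3.414, Millford 2.208, Ashgrove 10.059.
Rounding up: Oakdale 12, Rivermont 6, Pinehurst 14, Claybrook 10, Stonebridge 4, Millford 3, Ashgrove 11 (total 60).
Millford receives 3.

3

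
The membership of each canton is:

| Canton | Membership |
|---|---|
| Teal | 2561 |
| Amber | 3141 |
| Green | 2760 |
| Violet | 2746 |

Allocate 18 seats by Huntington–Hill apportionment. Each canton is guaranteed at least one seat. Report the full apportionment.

Teal 4, Amber 5, Green 5, Violet 4

With divisor 616: modified quotas Teal 4.157, Amber 5.099, Green 4.481, Violet 4.458.
Geometric-mean thresholds: Teal √(4·5)=4.472, Amber √(5·6)=5.477, Green √(4·5)=4.472, Violet √(4·5)=4.472.
Each quota rounded against its threshold gives Teal 4, Amber 5, Green 5, Violet 4 (total 18).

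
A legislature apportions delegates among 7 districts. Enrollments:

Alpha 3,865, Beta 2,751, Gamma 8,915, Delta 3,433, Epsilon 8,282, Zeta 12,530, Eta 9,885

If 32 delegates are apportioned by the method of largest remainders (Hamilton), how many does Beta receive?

2

The standard divisor is 49661/32 ≈ 1551.906.
Standard quotas: Alpha 2.4905, Beta 1.7727, Gamma 5.7445, Delta 2.2121, Epsilon 5.3367, Zeta 8.0739, Eta 6.3696.
Lower quotas: Alpha 2, Beta 1, Gamma 5, Delta 2, Epsilon 5, Zeta 8, Eta 6 (sum 29, leaving 3 seats).
Remainders in descending order: Beta 0.7727, Gamma 0.7445, Alpha 0.4905, Eta 0.3696, Epsilon 0.3367, Delta 0.2121, Zeta 0.0739.
Largest remainders: Beta, Gamma, Alpha receive the extra seats.
Beta receives 2.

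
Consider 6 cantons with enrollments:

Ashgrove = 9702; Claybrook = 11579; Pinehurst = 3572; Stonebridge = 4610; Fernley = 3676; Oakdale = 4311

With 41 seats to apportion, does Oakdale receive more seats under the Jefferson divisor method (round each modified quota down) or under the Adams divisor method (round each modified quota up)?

Jefferson: Ashgrove 11, Claybrook 13, Pinehurst 4, Stonebridge 5, Fernley 4, Oakdale 4.
Adams: Ashgrove 11, Claybrook 12, Pinehurst 4, Stonebridge 5, Fernley 4, Oakdale 5.
Oakdale gets 4 under Jefferson and 5 under Adams.

Adams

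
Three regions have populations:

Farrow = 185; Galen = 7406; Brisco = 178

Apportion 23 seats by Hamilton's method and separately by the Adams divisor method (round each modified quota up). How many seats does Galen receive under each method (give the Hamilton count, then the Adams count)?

Hamilton: Farrow 1, Galen 22, Brisco 0.
Adams: Farrow 1, Galen 21, Brisco 1.
Galen gets 22 under Hamilton and 21 under Adams.

22 and 21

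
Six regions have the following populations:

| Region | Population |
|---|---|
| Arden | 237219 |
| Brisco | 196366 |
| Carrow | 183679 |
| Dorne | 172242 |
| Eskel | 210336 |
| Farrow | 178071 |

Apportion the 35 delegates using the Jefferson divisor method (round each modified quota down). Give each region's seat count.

Standard divisor 1177913/35 ≈ 33654.657; standard quotas: Arden 7.049, Brisco 5.835, Carrow 5.458, Dorne 5.118, Eskel 6.250, Farrow 5.291.
Rounding down gives 7, 5, 5, 5, 6, 5 = 33 seats, so the divisor must be adjusted.
With modified divisor 30300: modified quotas Arden 7.829, Brisco 6.481, Carrow 6.062, Dorne 5.685, Eskel 6.942, Farrow 5.877.
Rounding down: Arden 7, Brisco 6, Carrow 6, Dorne 5, Eskel 6, Farrow 5 (total 35).

Arden: 7; Brisco: 6; Carrow: 6; Dorne: 5; Eskel: 6; Farrow: 5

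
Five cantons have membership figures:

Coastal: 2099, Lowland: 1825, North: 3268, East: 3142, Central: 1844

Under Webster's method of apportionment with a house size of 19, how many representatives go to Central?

3

Standard divisor 12178/19 ≈ 640.947; standard quotas: Coastal 3.275, Lowland 2.847, North 5.099, East 4.902, Central 2.877.
Rounding to the nearest integer gives Coastal 3, Lowland 3, North 5, East 5, Central 3 — total 19, matching the house size, so no adjustment is needed.
Central receives 3.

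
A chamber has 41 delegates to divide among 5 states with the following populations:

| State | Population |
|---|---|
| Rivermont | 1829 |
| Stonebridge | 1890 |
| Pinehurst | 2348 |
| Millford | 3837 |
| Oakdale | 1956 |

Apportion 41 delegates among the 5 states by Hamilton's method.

Rivermont=6, Stonebridge=7, Pinehurst=8, Millford=13, Oakdale=7

Standard divisor: 11860 ÷ 41 ≈ 289.268.
Standard quotas: Rivermont 6.323, Stonebridge 6.534, Pinehurst 8.117, Millford 13.265, Oakdale 6.762.
Lower quotas: Rivermont 6, Stonebridge 6, Pinehurst 8, Millford 13, Oakdale 6 (sum 39, leaving 2 seats).
Remainders in descending order: Oakdale 0.762, Stonebridge 0.534, Rivermont 0.323, Millford 0.265, Pinehurst 0.117.
The surplus seats go to Oakdale, Stonebridge.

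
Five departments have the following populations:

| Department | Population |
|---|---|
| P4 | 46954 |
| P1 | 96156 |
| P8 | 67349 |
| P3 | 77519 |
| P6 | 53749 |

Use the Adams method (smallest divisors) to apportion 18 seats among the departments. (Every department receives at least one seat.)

Standard divisor 341727/18 ≈ 18984.833; standard quotas: P4 2.473, P1 5.065, P8 3.548, P3 4.083, P6 2.831.
Rounding up gives 3, 6, 4, 5, 3 = 21 seats, so the divisor must be adjusted.
With modified divisor 23000: modified quotas P4 2.041, P1 4.181, P8 2.928, P3 3.370, P6 2.337.
Rounding up: P4 3, P1 5, P8 3, P3 4, P6 3 (total 18).

P4 3, P1 5, P8 3, P3 4, P6 3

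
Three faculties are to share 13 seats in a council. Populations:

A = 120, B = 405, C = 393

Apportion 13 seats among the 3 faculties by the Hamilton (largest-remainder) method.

A: 2, B: 6, C: 5

Standard divisor: 918 ÷ 13 ≈ 70.615.
Standard quotas: A 1.699, B 5.735, C 5.565.
Lower quotas: A 1, B 5, C 5 (sum 11, leaving 2 seats).
Remainders in descending order: B 0.735, A 0.699, C 0.565.
Largest remainders: B, A receive the extra seats.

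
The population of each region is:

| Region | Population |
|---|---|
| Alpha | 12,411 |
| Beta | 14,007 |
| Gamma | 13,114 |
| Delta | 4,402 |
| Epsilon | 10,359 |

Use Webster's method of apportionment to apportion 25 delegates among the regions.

Standard divisor 54293/25 ≈ 2171.72; standard quotas: Alpha 5.715, Beta 6.450, Gamma 6.039, Delta 2.027, Epsilon 4.770.
Rounding to the nearest integer gives Alpha 6, Beta 6, Gamma 6, Delta 2, Epsilon 5 — total 25, matching the house size, so no adjustment is needed.

Alpha 6, Beta 6, Gamma 6, Delta 2, Epsilon 5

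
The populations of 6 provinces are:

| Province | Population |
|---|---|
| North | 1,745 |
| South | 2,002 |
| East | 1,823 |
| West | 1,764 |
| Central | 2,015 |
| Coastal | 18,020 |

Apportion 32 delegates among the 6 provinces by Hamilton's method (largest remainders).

The standard divisor is 27369/32 ≈ 855.281.
Standard quotas: North 2.0403, South 2.3408, East 2.1315, West 2.0625, Central 2.3560, Coastal 21.0691.
Lower quotas: North 2, South 2, East 2, West 2, Central 2, Coastal 21 (sum 31, leaving 1 seat).
Remainders in descending order: Central 0.3560, South 0.3408, East 0.1315, Coastal 0.0691, West 0.0625, North 0.0403.
The surplus seat goes to Central.

North=2, South=2, East=2, West=2, Central=3, Coastal=21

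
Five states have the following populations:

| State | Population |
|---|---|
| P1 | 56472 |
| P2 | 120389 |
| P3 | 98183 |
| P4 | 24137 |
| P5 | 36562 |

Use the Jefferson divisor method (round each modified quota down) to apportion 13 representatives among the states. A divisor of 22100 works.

With modified divisor 22100: modified quotas P1 2.555, P2 5.447, P3 4.443, P4 1.092, P5 1.654.
Rounding down: P1 2, P2 5, P3 4, P4 1, P5 1 (total 13).

P1 2, P2 5, P3 4, P4 1, P5 1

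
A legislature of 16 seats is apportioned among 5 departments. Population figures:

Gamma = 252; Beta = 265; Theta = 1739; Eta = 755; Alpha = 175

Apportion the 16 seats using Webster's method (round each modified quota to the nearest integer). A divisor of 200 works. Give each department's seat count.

With modified divisor 200: modified quotas Gamma 1.260, Beta 1.325, Theta 8.695, Eta 3.775, Alpha 0.875.
Rounding to the nearest integer: Gamma 1, Beta 1, Theta 9, Eta 4, Alpha 1 (total 16).

Gamma=1, Beta=1, Theta=9, Eta=4, Alpha=1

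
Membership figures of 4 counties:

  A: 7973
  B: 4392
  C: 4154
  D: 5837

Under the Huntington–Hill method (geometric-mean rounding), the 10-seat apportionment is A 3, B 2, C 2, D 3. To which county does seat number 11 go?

Priority for the next seat is population ÷ (√(s·(s+1))).
Priorities: A 2301.607, B 1793.026, C 1695.863, D 1684.997.
Highest priority: A.

A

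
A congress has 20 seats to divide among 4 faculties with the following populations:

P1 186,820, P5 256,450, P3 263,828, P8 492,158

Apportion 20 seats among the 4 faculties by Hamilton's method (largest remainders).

P1: 3; P5: 4; P3: 5; P8: 8

Standard divisor: 1199256 ÷ 20 ≈ 59962.8.
Standard quotas: P1 3.1156, P5 4.2768, P3 4.3999, P8 8.2077.
Lower quotas: P1 3, P5 4, P3 4, P8 8 (sum 19, leaving 1 seat).
Remainders in descending order: P3 0.3999, P5 0.2768, P8 0.2077, P1 0.1156.
The surplus seat goes to P3.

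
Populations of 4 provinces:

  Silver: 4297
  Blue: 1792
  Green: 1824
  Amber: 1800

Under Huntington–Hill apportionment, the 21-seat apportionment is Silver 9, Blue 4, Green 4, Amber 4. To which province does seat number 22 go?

Silver

Priority for the next seat is population ÷ (√(s·(s+1))).
Priorities: Silver 452.944, Blue 400.703, Green 407.859, Amber 402.492.
Highest priority: Silver.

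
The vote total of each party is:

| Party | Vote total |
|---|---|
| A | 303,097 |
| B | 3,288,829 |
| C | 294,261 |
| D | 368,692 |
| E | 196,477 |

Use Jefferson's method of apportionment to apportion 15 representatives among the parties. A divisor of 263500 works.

A 1, B 12, C 1, D 1, E 0

With modified divisor 263500: modified quotas A 1.150, B 12.481, C 1.117, D 1.399, E 0.746.
Rounding down: A 1, B 12, C 1, D 1, E 0 (total 15).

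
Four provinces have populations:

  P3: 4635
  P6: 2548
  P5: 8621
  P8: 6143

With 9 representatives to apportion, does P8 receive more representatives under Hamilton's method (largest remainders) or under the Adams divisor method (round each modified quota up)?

Adams

Hamilton: P3 2, P6 1, P5 4, P8 2.
Adams: P3 2, P6 1, P5 3, P8 3.
P8 gets 2 under Hamilton and 3 under Adams.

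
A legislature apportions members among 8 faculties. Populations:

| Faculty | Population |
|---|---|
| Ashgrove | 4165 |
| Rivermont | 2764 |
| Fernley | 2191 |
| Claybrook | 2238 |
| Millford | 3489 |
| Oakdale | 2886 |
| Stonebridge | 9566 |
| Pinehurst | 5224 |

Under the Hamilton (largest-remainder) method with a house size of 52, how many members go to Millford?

6

Total 32523; standard divisor 32523/52 ≈ 625.442.
Standard quotas: Ashgrove 6.6593, Rivermont 4.4193, Fernley 3.5031, Claybrook 3.5783, Millford 5.5785, Oakdale 4.6143, Stonebridge 15.2948, Pinehurst 8.3525.
Lower quotas: Ashgrove 6, Rivermont 4, Fernley 3, Claybrook 3, Millford 5, Oakdale 4, Stonebridge 15, Pinehurst 8 (sum 48, leaving 4 seats).
Remainders in descending order: Ashgrove 0.6593, Oakdale 0.6143, Millford 0.5785, Claybrook 0.5783, Fernley 0.5031, Rivermont 0.4193, Pinehurst 0.3525, Stonebridge 0.2948.
Largest remainders: Ashgrove, Oakdale, Millford, Claybrook receive the extra seats.
Millford receives 6.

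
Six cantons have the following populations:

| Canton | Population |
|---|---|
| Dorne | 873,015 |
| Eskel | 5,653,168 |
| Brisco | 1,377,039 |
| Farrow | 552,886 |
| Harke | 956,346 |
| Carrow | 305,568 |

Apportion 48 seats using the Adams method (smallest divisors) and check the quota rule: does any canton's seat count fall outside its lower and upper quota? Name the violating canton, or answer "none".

Eskel

Standard quotas: Dorne 4.312, Eskel 27.923, Brisco 6.802, Farrow 2.731, Harke 4.724, Carrow 1.509.
Adams allocation: Dorne 5, Eskel 26, Brisco 7, Farrow 3, Harke 5, Carrow 2.
Eskel has quota 27.923 (lower 27, upper 28) but receives 26 — outside the quota interval.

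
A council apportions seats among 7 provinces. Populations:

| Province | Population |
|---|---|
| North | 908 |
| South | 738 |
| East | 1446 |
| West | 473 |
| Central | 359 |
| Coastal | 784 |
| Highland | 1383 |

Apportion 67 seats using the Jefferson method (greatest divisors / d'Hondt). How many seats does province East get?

Standard divisor 6091/67 ≈ 90.91; standard quotas: North 9.988, South 8.118, East 15.906, West 5.203, Central 3.949, Coastal 8.624, Highland 15.213.
Rounding down gives 9, 8, 15, 5, 3, 8, 15 = 63 seats, so the divisor must be adjusted.
With modified divisor 86.8: modified quotas North 10.461, South 8.502, East 16.659, West 5.449, Central 4.136, Coastal 9.032, Highland 15.933.
Rounding down: North 10, South 8, East 16, West 5, Central 4, Coastal 9, Highland 15 (total 67).
East receives 16.

16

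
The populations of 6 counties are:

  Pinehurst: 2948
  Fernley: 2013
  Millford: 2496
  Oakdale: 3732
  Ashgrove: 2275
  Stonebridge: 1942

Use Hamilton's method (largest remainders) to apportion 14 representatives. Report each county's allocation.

The standard divisor is 15406/14 ≈ 1100.429.
Standard quotas: Pinehurst 2.679, Fernley 1.829, Millford 2.268, Oakdale 3.391, Ashgrove 2.067, Stonebridge 1.765.
Lower quotas: Pinehurst 2, Fernley 1, Millford 2, Oakdale 3, Ashgrove 2, Stonebridge 1 (sum 11, leaving 3 seats).
Remainders in descending order: Fernley 0.829, Stonebridge 0.765, Pinehurst 0.679, Oakdale 0.391, Millford 0.268, Ashgrove 0.067.
Largest remainders: Fernley, Stonebridge, Pinehurst receive the extra seats.

Pinehurst=3, Fernley=2, Millford=2, Oakdale=3, Ashgrove=2, Stonebridge=2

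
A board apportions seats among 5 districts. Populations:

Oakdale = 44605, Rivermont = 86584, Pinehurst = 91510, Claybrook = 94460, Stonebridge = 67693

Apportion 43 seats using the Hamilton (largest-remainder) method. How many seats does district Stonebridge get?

Total 384852; standard divisor 384852/43 ≈ 8950.047.
Standard quotas: Oakdale 4.9838, Rivermont 9.6741, Pinehurst 10.2245, Claybrook 10.5541, Stonebridge 7.5634.
Lower quotas: Oakdale 4, Rivermont 9, Pinehurst 10, Claybrook 10, Stonebridge 7 (sum 40, leaving 3 seats).
Remainders in descending order: Oakdale 0.9838, Rivermont 0.6741, Stonebridge 0.5634, Claybrook 0.5541, Pinehurst 0.2245.
The surplus seats go to Oakdale, Rivermont, Stonebridge.
Stonebridge receives 8.

8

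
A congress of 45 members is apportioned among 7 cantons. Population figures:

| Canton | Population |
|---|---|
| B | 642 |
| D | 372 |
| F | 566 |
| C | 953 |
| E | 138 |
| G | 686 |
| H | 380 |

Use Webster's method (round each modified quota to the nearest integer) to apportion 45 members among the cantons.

B 8, D 4, F 7, C 11, E 2, G 8, H 5

Standard divisor 3737/45 ≈ 83.044; standard quotas: B 7.731, D 4.480, F 6.816, C 11.476, E 1.662, G 8.261, H 4.576.
Rounding to the nearest integer gives B 8, D 4, F 7, C 11, E 2, G 8, H 5 — total 45, matching the house size, so no adjustment is needed.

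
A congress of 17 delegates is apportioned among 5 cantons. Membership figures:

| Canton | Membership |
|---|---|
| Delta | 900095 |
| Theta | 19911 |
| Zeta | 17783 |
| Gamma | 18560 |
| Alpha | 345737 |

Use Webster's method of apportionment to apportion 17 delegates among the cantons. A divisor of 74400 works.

With modified divisor 74400: modified quotas Delta 12.098, Theta 0.268, Zeta 0.239, Gamma 0.249, Alpha 4.647.
Rounding to the nearest integer: Delta 12, Theta 0, Zeta 0, Gamma 0, Alpha 5 (total 17).

Delta=12, Theta=0, Zeta=0, Gamma=0, Alpha=5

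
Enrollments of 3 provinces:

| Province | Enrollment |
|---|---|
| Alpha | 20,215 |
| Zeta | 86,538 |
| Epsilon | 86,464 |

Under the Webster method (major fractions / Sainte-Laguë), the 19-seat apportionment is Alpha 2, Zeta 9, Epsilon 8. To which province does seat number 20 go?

Epsilon

Priority for the next seat is population ÷ (current seats + 0.5).
Priorities: Alpha 8086.000, Zeta 9109.263, Epsilon 10172.235.
Highest priority: Epsilon.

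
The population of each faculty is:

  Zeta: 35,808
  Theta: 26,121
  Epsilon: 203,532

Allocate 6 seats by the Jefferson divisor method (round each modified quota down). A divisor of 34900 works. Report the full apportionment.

With modified divisor 34900: modified quotas Zeta 1.026, Theta 0.748, Epsilon 5.832.
Rounding down: Zeta 1, Theta 0, Epsilon 5 (total 6).

Zeta 1, Theta 0, Epsilon 5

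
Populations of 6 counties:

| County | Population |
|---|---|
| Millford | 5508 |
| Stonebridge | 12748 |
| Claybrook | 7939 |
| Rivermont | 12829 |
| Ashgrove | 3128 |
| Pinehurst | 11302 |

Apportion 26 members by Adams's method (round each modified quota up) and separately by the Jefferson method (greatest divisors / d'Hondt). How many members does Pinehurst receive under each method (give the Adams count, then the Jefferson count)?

Adams: Millford 3, Stonebridge 6, Claybrook 4, Rivermont 6, Ashgrove 2, Pinehurst 5.
Jefferson: Millford 3, Stonebridge 6, Claybrook 4, Rivermont 6, Ashgrove 1, Pinehurst 6.
Pinehurst gets 5 under Adams and 6 under Jefferson.

5 and 6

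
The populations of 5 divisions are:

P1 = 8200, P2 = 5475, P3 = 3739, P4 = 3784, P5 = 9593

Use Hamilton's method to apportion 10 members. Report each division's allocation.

Total 30791; standard divisor 30791/10 ≈ 3079.1.
Standard quotas: P1 2.6631, P2 1.7781, P3 1.2143, P4 1.2289, P5 3.1155.
Lower quotas: P1 2, P2 1, P3 1, P4 1, P5 3 (sum 8, leaving 2 seats).
Remainders in descending order: P2 0.7781, P1 0.6631, P4 0.2289, P3 0.2143, P5 0.1155.
The surplus seats go to P2, P1.

P1 3; P2 2; P3 1; P4 1; P5 3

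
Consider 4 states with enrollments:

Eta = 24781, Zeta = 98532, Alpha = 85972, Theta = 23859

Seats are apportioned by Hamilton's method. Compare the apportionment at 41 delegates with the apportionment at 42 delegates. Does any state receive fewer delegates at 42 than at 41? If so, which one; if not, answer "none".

Eta

At 41 seats: Eta 5, Zeta 17, Alpha 15, Theta 4.
At 42 seats: Eta 4, Zeta 18, Alpha 16, Theta 4.
Eta drops from 5 to 4.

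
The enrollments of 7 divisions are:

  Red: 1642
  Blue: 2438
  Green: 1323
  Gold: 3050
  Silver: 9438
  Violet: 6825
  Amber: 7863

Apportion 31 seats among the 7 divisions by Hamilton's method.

Red: 2, Blue: 2, Green: 1, Gold: 3, Silver: 9, Violet: 7, Amber: 7

The standard divisor is 32579/31 ≈ 1050.935.
Standard quotas: Red 1.5624, Blue 2.3198, Green 1.2589, Gold 2.9022, Silver 8.9806, Violet 6.4942, Amber 7.4819.
Lower quotas: Red 1, Blue 2, Green 1, Gold 2, Silver 8, Violet 6, Amber 7 (sum 27, leaving 4 seats).
Remainders in descending order: Silver 0.9806, Gold 0.9022, Red 0.5624, Violet 0.4942, Amber 0.4819, Blue 0.3198, Green 0.2589.
Largest remainders: Silver, Gold, Red, Violet receive the extra seats.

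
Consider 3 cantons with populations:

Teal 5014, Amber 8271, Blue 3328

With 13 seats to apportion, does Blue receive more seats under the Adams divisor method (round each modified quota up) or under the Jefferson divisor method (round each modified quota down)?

Adams: Teal 4, Amber 6, Blue 3.
Jefferson: Teal 4, Amber 7, Blue 2.
Blue gets 3 under Adams and 2 under Jefferson.

Adams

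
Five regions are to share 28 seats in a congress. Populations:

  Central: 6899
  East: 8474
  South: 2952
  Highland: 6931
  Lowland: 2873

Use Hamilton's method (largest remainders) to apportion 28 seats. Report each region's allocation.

Central: 7; East: 8; South: 3; Highland: 7; Lowland: 3

Total 28129; standard divisor 28129/28 ≈ 1004.607.
Standard quotas: Central 6.8674, East 8.4351, South 2.9385, Highland 6.8992, Lowland 2.8598.
Lower quotas: Central 6, East 8, South 2, Highland 6, Lowland 2 (sum 24, leaving 4 seats).
Remainders in descending order: South 0.9385, Highland 0.8992, Central 0.8674, Lowland 0.8598, East 0.4351.
Largest remainders: South, Highland, Central, Lowland receive the extra seats.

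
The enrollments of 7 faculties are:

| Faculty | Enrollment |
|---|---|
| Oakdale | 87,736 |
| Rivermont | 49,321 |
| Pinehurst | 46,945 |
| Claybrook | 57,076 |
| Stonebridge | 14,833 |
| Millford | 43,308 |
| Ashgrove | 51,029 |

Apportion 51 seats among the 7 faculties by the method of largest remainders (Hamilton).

The standard divisor is 350248/51 ≈ 6867.608.
Standard quotas: Oakdale 12.7753, Rivermont 7.1817, Pinehurst 6.8357, Claybrook 8.3109, Stonebridge 2.1598, Millford 6.3061, Ashgrove 7.4304.
Lower quotas: Oakdale 12, Rivermont 7, Pinehurst 6, Claybrook 8, Stonebridge 2, Millford 6, Ashgrove 7 (sum 48, leaving 3 seats).
Remainders in descending order: Pinehurst 0.8357, Oakdale 0.7753, Ashgrove 0.4304, Claybrook 0.3109, Millford 0.3061, Rivermont 0.1817, Stonebridge 0.1598.
The surplus seats go to Pinehurst, Oakdale, Ashgrove.

Oakdale 13, Rivermont 7, Pinehurst 7, Claybrook 8, Stonebridge 2, Millford 6, Ashgrove 8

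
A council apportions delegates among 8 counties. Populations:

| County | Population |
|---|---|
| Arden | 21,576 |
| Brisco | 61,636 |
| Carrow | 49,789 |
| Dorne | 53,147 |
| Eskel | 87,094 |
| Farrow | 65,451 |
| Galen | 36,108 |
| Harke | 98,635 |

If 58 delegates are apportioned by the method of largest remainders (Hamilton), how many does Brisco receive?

8

The standard divisor is 473436/58 ≈ 8162.69.
Standard quotas: Arden 2.6432, Brisco 7.5509, Carrow 6.0996, Dorne 6.5110, Eskel 10.6698, Farrow 8.0183, Galen 4.4235, Harke 12.0836.
Lower quotas: Arden 2, Brisco 7, Carrow 6, Dorne 6, Eskel 10, Farrow 8, Galen 4, Harke 12 (sum 55, leaving 3 seats).
Remainders in descending order: Eskel 0.6698, Arden 0.6432, Brisco 0.5509, Dorne 0.5110, Galen 0.4235, Carrow 0.0996, Harke 0.0836, Farrow 0.0183.
Largest remainders: Eskel, Arden, Brisco receive the extra seats.
Brisco receives 8.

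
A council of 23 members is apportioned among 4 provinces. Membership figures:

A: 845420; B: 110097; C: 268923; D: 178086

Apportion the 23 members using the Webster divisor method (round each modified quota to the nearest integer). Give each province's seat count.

A 14, B 2, C 4, D 3

Standard divisor 1402526/23 ≈ 60979.391; standard quotas: A 13.864, B 1.805, C 4.410, D 2.920.
Rounding to the nearest integer gives A 14, B 2, C 4, D 3 — total 23, matching the house size, so no adjustment is needed.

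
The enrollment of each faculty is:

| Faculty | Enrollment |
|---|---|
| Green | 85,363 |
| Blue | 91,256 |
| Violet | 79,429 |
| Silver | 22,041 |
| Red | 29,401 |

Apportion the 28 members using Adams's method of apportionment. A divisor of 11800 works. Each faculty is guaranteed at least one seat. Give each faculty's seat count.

Green 8, Blue 8, Violet 7, Silver 2, Red 3

With modified divisor 11800: modified quotas Green 7.234, Blue 7.734, Violet 6.731, Silver 1.868, Red 2.492.
Rounding up: Green 8, Blue 8, Violet 7, Silver 2, Red 3 (total 28).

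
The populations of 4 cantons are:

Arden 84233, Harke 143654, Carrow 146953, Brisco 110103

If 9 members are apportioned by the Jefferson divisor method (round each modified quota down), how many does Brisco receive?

Standard divisor 484943/9 ≈ 53882.556; standard quotas: Arden 1.563, Harke 2.666, Carrow 2.727, Brisco 2.043.
Rounding down gives 1, 2, 2, 2 = 7 seats, so the divisor must be adjusted.
With modified divisor 45000: modified quotas Arden 1.872, Harke 3.192, Carrow 3.266, Brisco 2.447.
Rounding down: Arden 1, Harke 3, Carrow 3, Brisco 2 (total 9).
Brisco receives 2.

2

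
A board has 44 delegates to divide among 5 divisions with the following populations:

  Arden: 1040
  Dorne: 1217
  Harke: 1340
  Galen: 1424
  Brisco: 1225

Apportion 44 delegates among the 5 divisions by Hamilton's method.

The standard divisor is 6246/44 ≈ 141.955.
Standard quotas: Arden 7.326, Dorne 8.573, Harke 9.440, Galen 10.031, Brisco 8.630.
Lower quotas: Arden 7, Dorne 8, Harke 9, Galen 10, Brisco 8 (sum 42, leaving 2 seats).
Remainders in descending order: Brisco 0.630, Dorne 0.573, Harke 0.440, Arden 0.326, Galen 0.031.
Largest remainders: Brisco, Dorne receive the extra seats.

Arden 7, Dorne 9, Harke 9, Galen 10, Brisco 9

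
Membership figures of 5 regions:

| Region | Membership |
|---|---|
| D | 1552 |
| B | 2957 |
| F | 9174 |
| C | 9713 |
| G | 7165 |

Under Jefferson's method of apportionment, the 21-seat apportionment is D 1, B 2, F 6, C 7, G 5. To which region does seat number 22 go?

F

Priority for the next seat is population ÷ (current seats + 1).
Priorities: D 776.000, B 985.667, F 1310.571, C 1214.125, G 1194.167.
Highest priority: F.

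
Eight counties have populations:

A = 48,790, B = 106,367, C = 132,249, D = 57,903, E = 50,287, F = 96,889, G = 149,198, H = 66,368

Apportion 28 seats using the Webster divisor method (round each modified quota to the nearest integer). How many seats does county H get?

Standard divisor 708051/28 ≈ 25287.536; standard quotas: A 1.929, B 4.206, C 5.230, D 2.290, E 1.989, F 3.831, G 5.900, H 2.625.
Rounding to the nearest integer gives A 2, B 4, C 5, D 2, E 2, F 4, G 6, H 3 — total 28, matching the house size, so no adjustment is needed.
H receives 3.

3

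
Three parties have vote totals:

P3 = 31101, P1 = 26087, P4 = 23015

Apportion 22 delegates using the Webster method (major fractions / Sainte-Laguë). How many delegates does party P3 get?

Standard divisor 80203/22 ≈ 3645.591; standard quotas: P3 8.531, P1 7.156, P4 6.313.
Rounding to the nearest integer gives P3 9, P1 7, P4 6 — total 22, matching the house size, so no adjustment is needed.
P3 receives 9.

9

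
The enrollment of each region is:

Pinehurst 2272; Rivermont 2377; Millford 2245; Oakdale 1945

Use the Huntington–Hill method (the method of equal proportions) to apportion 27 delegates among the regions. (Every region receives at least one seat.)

With divisor 332: modified quotas Pinehurst 6.843, Rivermont 7.160, Millford 6.762, Oakdale 5.858.
Geometric-mean thresholds: Pinehurst √(6·7)=6.481, Rivermont √(7·8)=7.483, Millford √(6·7)=6.481, Oakdale √(5·6)=5.477.
Each quota rounded against its threshold gives Pinehurst 7, Rivermont 7, Millford 7, Oakdale 6 (total 27).

Pinehurst 7, Rivermont 7, Millford 7, Oakdale 6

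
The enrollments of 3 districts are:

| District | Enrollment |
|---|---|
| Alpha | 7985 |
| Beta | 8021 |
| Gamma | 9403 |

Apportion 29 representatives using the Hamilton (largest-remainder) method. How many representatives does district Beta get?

9

Standard divisor: 25409 ÷ 29 ≈ 876.172.
Standard quotas: Alpha 9.1135, Beta 9.1546, Gamma 10.7319.
Lower quotas: Alpha 9, Beta 9, Gamma 10 (sum 28, leaving 1 seat).
Remainders in descending order: Gamma 0.7319, Beta 0.1546, Alpha 0.1135.
The surplus seat goes to Gamma.
Beta receives 9.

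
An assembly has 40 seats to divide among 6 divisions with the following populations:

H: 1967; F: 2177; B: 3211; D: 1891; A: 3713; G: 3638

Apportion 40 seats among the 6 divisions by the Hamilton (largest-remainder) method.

H=5, F=5, B=8, D=4, A=9, G=9

The standard divisor is 16597/40 ≈ 414.925.
Standard quotas: H 4.741, F 5.247, B 7.739, D 4.557, A 8.949, G 8.768.
Lower quotas: H 4, F 5, B 7, D 4, A 8, G 8 (sum 36, leaving 4 seats).
Remainders in descending order: A 0.949, G 0.768, H 0.741, B 0.739, D 0.557, F 0.247.
Largest remainders: A, G, H, B receive the extra seats.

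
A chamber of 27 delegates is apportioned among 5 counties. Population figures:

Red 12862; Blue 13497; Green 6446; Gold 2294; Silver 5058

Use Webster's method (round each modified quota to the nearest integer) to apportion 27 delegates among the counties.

Standard divisor 40157/27 ≈ 1487.296; standard quotas: Red 8.648, Blue 9.075, Green 4.334, Gold 1.542, Silver 3.401.
Rounding to the nearest integer gives Red 9, Blue 9, Green 4, Gold 2, Silver 3 — total 27, matching the house size, so no adjustment is needed.

Red 9, Blue 9, Green 4, Gold 2, Silver 3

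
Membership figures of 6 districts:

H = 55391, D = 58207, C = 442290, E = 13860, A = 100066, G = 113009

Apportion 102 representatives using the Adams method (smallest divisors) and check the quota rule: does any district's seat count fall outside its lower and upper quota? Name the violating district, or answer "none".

Standard quotas: H 7.217, D 7.584, C 57.629, E 1.806, A 13.038, G 14.725.
Adams allocation: H 8, D 8, C 56, E 2, A 13, G 15.
C has quota 57.629 (lower 57, upper 58) but receives 56 — outside the quota interval.

C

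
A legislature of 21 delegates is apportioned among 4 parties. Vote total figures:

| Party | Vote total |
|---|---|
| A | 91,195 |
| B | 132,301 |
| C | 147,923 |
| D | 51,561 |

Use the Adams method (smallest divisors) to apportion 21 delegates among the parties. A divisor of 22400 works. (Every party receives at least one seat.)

A=5, B=6, C=7, D=3

With modified divisor 22400: modified quotas A 4.071, B 5.906, C 6.604, D 2.302.
Rounding up: A 5, B 6, C 7, D 3 (total 21).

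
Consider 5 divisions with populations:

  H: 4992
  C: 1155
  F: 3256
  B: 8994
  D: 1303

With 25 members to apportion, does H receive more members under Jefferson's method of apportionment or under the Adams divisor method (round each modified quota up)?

Jefferson

Jefferson: H 7, C 1, F 4, B 12, D 1.
Adams: H 6, C 2, F 4, B 11, D 2.
H gets 7 under Jefferson and 6 under Adams.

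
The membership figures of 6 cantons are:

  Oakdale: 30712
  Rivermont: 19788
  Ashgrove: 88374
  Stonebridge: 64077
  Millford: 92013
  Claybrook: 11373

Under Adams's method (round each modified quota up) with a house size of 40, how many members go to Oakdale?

Standard divisor 306337/40 ≈ 7658.425; standard quotas: Oakdale 4.010, Rivermont 2.584, Ashgrove 11.539, Stonebridge 8.367, Millford 12.015, Claybrook 1.485.
Rounding up gives 5, 3, 12, 9, 13, 2 = 44 seats, so the divisor must be adjusted.
With modified divisor 8200: modified quotas Oakdale 3.745, Rivermont 2.413, Ashgrove 10.777, Stonebridge 7.814, Millford 11.221, Claybrook 1.387.
Rounding up: Oakdale 4, Rivermont 3, Ashgrove 11, Stonebridge 8, Millford 12, Claybrook 2 (total 40).
Oakdale receives 4.

4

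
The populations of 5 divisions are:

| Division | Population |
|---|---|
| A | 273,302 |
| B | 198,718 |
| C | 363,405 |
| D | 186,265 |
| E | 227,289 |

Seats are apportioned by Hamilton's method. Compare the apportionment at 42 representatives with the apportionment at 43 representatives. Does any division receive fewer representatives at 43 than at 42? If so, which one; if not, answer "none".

none

At 42 seats: A 9, B 7, C 12, D 6, E 8.
At 43 seats: A 9, B 7, C 13, D 6, E 8.
No division's allocation decreased.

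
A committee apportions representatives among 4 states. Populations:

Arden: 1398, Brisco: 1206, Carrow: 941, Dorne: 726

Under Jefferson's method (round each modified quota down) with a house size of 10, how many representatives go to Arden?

3

Standard divisor 4271/10 ≈ 427.1; standard quotas: Arden 3.273, Brisco 2.824, Carrow 2.203, Dorne 1.700.
Rounding down gives 3, 2, 2, 1 = 8 seats, so the divisor must be adjusted.
With modified divisor 356: modified quotas Arden 3.927, Brisco 3.388, Carrow 2.643, Dorne 2.039.
Rounding down: Arden 3, Brisco 3, Carrow 2, Dorne 2 (total 10).
Arden receives 3.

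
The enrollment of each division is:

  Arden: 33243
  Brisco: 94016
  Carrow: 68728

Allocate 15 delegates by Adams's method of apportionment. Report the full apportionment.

Arden 3, Brisco 7, Carrow 5

Standard divisor 195987/15 ≈ 13065.8; standard quotas: Arden 2.544, Brisco 7.196, Carrow 5.260.
Rounding up gives 3, 8, 6 = 17 seats, so the divisor must be adjusted.
With modified divisor 14700: modified quotas Arden 2.261, Brisco 6.396, Carrow 4.675.
Rounding up: Arden 3, Brisco 7, Carrow 5 (total 15).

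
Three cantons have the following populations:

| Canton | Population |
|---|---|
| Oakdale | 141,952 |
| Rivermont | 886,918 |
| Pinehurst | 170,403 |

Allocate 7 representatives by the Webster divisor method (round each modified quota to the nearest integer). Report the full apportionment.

Oakdale 1, Rivermont 5, Pinehurst 1

Standard divisor 1199273/7 ≈ 171324.714; standard quotas: Oakdale 0.829, Rivermont 5.177, Pinehurst 0.995.
Rounding to the nearest integer gives Oakdale 1, Rivermont 5, Pinehurst 1 — total 7, matching the house size, so no adjustment is needed.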